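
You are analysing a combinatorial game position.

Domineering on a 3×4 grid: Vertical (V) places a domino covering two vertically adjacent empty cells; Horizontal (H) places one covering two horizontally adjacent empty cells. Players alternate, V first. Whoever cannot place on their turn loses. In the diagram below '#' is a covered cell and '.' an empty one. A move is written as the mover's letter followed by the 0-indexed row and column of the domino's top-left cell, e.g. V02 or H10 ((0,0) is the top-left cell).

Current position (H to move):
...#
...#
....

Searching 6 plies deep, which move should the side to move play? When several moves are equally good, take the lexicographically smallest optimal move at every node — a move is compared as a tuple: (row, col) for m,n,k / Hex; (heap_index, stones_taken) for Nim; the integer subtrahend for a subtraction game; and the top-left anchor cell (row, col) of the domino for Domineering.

H's best at [...#/...#/....]: H10

ply 1, H at ...#/...#/.... | H00=-1→##.#/...#/....; H01=-1→.###/...#/....; H10=+1→...#/##.#/....*; H11=+1→...#/.###/....; H20=-1→...#/...#/##..; H21=-1→...#/...#/.##.; H22=-1→...#/...#/..##
ply 2, V at ...#/##.#/.... | V02=-1→..##/####/....*; V12=-1→...#/####/..#.
ply 3, H at ..##/####/.... | H00=+1→####/####/....*; H20=+1→..##/####/##..; H21=+1→..##/####/.##.; H22=+1→..##/####/..##
ply 4: ####/####/.... is terminal -1 (V); from ...#/...#/.... depth 6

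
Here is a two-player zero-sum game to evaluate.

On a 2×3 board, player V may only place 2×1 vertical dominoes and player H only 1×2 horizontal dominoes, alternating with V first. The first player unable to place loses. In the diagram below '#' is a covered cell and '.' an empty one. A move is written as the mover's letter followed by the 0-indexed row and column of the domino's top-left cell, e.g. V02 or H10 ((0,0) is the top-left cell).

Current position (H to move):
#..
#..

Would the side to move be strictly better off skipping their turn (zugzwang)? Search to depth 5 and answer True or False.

[#../#..] H move#1: H01:+1/###/#..*, H11:+1/#../###
[###/#..] end (terminal -1, V#2); searched #../#.. to 5
if H skipped the turn, V would face:
~ [#../#..] V move#1: V01:+1/##./##.*, V02:+1/#.#/#.#
~ [##./##.] end (terminal -1, H#2); searched #../#.. to 5
compare (H): move=+1 vs pass=-1

zugzwang(#../#.., H) = False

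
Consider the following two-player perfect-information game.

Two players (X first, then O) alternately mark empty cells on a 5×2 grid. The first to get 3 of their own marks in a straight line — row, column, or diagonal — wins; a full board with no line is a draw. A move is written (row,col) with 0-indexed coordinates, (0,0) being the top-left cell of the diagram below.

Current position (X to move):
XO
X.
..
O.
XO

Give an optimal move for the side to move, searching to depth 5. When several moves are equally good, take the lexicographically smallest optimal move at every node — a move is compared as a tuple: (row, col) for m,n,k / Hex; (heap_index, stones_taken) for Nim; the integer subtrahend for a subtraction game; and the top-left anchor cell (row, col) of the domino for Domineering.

p1 X@[XO/X./../O./XO]: (1,1)[XO/XX/../O./XO]+0 (2,0)[XO/X./X./O./XO]+1* (2,1)[XO/X./.X/O./XO]+0 (3,1)[XO/X./../OX/XO]+0
p2 O@[XO/X./X./O./XO] terminal -1; root [XO/X./../O./XO] d5

X's best at [XO/X./../O./XO]: (2,0)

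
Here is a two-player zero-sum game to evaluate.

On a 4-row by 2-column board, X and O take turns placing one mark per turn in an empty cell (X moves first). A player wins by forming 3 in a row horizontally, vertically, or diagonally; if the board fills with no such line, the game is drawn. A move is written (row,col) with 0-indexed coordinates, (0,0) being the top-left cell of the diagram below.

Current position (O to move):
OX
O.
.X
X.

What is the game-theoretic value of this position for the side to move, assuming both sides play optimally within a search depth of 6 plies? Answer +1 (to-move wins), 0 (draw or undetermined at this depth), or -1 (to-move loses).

[OX/O./.X/X.] O move#1: (1,1):+0/OX/OO/.X/X., (2,0):+1/OX/O./OX/X.*, (3,1):-1/OX/O./.X/XO
[OX/O./OX/X.] end (terminal -1, X#2); searched OX/O./.X/X. to 6

value(OX/O./.X/X., O) = +1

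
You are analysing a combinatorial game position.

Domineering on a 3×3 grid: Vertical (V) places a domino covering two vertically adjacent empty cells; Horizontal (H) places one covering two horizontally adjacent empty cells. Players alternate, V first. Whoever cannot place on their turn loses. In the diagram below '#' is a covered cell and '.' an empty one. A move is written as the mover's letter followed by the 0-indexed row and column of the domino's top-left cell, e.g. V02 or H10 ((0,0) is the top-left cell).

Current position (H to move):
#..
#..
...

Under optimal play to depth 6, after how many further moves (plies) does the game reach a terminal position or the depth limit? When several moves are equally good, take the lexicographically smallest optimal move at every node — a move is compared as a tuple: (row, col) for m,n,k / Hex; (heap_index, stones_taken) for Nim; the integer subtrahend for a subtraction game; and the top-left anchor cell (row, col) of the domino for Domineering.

PV length from [#../#../...]: 1 ply

ply 1, H at #../#../... | H01=-1→###/#../...; H11=+1→#../###/...*; H20=-1→#../#../##.; H21=-1→#../#../.##
ply 2: #../###/... is terminal -1 (V); from #../#../... depth 6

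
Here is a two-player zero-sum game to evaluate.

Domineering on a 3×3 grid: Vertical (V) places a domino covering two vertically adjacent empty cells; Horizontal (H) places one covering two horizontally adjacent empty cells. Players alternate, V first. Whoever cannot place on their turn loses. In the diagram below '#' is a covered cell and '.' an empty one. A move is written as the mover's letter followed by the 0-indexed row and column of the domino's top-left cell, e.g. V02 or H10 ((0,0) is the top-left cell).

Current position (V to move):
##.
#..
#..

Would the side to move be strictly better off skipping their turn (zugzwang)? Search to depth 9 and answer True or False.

zugzwang(##./#../#.., V) = False

ply 1, V at ##./#../#.. | V02=-1→###/#.#/#..; V11=+1→##./##./##.*; V12=+1→##./#.#/#.#
ply 2: ##./##./##. is terminal -1 (H); from ##./#../#.. depth 9
suppose V passes — search the same position with H to move:
pass> ply 1, H at ##./#../#.. | H11=+1→##./###/#..*; H21=-1→##./#../###
pass> ply 2: ##./###/#.. is terminal -1 (V); from ##./#../#.. depth 9
for V: play +1, pass -1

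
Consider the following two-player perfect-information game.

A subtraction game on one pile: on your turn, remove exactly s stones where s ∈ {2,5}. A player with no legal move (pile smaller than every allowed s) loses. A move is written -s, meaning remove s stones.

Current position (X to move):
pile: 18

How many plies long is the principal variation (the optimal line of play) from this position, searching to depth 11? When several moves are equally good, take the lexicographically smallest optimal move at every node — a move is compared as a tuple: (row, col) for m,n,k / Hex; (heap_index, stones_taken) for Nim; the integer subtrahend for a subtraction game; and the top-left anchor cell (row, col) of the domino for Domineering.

p1 X@[18]: -2[16]-1* -5[13]-1
p2 O@[16]: -2[14]+1* -5[11]+1
p3 X@[14]: -2[12]-1* -5[9]-1
p4 O@[12]: -2[10]-1 -5[7]+1*
p5 X@[7]: -2[5]-1* -5[2]-1
p6 O@[5]: -2[3]-1 -5[0]+1*
p7 X@[0] terminal -1; root [18] d11

PV length from [18]: 6 plies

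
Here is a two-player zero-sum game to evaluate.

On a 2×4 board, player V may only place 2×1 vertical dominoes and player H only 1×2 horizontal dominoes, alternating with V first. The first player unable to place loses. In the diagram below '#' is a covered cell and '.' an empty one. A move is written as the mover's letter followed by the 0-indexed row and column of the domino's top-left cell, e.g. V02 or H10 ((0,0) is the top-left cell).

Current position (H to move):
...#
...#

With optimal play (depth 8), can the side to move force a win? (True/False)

[...#/...#] H move#1: H00:+1/##.#/...#*, H01:+1/.###/...#, H10:+1/...#/##.#, H11:+1/...#/.###
[##.#/...#] V move#2: V02:-1/####/..##*
[####/..##] H move#3: H10:+1/####/####*
[####/####] end (terminal -1, V#4); searched ...#/...# to 8

H winning at [...#/...#]: True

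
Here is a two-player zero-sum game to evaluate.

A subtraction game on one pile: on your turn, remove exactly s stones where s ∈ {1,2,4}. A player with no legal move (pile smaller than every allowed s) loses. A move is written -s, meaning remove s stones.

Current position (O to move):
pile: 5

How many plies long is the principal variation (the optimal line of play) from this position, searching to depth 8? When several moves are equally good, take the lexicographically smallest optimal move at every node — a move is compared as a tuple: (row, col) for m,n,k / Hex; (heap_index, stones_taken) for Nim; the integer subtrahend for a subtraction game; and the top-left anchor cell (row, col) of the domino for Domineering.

ply 1, O at 5 | -1=-1→4; -2=+1→3*; -4=-1→1
ply 2, X at 3 | -1=-1→2*; -2=-1→1
ply 3, O at 2 | -1=-1→1; -2=+1→0*
ply 4: 0 is terminal -1 (X); from 5 depth 8

PV length from [5]: 3 plies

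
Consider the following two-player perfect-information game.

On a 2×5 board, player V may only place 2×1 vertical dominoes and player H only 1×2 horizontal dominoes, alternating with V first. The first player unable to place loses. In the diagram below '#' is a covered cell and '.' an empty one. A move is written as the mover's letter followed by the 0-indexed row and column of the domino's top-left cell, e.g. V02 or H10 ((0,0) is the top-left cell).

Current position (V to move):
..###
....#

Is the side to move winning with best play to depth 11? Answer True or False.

V winning at [..###/....#]: True

ply 1, V at ..###/....# | V00=-1→#.###/#...#; V01=+1→.####/.#..#*
ply 2, H at .####/.#..# | H12=-1→.####/.####*
ply 3, V at .####/.#### | V00=+1→#####/#####*
ply 4: #####/##### is terminal -1 (H); from ..###/....# depth 11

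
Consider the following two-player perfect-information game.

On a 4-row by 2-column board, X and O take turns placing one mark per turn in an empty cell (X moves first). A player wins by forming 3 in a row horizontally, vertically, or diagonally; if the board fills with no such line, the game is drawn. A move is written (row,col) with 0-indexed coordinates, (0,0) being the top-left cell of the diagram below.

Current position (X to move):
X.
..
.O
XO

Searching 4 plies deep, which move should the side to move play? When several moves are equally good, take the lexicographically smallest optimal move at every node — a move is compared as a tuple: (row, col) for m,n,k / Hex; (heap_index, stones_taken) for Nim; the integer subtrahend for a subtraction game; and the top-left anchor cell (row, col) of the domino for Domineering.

p1 X@[X./../.O/XO]: (0,1)[XX/../.O/XO]-1 (1,0)[X./X./.O/XO]-1 (1,1)[X./.X/.O/XO]+0* (2,0)[X./../XO/XO]-1
p2 O@[X./.X/.O/XO]: (0,1)[XO/.X/.O/XO]+0* (1,0)[X./OX/.O/XO]+0 (2,0)[X./.X/OO/XO]+0
p3 X@[XO/.X/.O/XO]: (1,0)[XO/XX/.O/XO]+0* (2,0)[XO/.X/XO/XO]+0
p4 O@[XO/XX/.O/XO]: (2,0)[XO/XX/OO/XO]+0*
p5 X@[XO/XX/OO/XO] terminal +0; root [X./../.O/XO] d4

X's best at [X./../.O/XO]: (1,1)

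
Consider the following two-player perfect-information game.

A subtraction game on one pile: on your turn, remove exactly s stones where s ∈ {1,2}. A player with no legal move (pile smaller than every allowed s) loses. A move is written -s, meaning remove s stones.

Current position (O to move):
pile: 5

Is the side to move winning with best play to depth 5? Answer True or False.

O winning at [5]: True

ply 1, O at 5 | -1=-1→4; -2=+1→3*
ply 2, X at 3 | -1=-1→2*; -2=-1→1
ply 3, O at 2 | -1=-1→1; -2=+1→0*
ply 4: 0 is terminal -1 (X); from 5 depth 5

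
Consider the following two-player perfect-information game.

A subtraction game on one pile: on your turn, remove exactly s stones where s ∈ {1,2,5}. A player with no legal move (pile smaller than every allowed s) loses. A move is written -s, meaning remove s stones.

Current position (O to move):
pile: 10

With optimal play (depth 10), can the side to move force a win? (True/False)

[10] O move#1: -1:+1/9*, -2:-1/8, -5:-1/5
[9] X move#2: -1:-1/8*, -2:-1/7, -5:-1/4
[8] O move#3: -1:-1/7, -2:+1/6*, -5:+1/3
[6] X move#4: -1:-1/5*, -2:-1/4, -5:-1/1
[5] O move#5: -1:-1/4, -2:+1/3*, -5:+1/0
[3] X move#6: -1:-1/2*, -2:-1/1
[2] O move#7: -1:-1/1, -2:+1/0*
[0] end (terminal -1, X#8); searched 10 to 10

O winning at [10]: True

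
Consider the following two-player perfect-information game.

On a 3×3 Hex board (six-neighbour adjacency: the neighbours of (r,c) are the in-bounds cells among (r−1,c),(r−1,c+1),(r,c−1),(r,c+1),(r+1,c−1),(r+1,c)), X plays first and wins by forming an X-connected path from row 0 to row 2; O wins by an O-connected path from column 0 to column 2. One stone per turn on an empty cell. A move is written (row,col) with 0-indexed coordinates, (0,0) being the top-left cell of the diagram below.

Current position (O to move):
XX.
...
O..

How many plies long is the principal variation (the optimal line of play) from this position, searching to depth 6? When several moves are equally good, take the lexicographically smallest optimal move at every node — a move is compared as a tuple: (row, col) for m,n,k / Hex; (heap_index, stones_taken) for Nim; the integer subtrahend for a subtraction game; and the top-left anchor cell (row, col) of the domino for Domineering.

PV length from [XX./.../O..]: 3 plies

p1 O@[XX./.../O..]: (0,2)[XXO/.../O..]+1* (1,0)[XX./O../O..]-1 (1,1)[XX./.O./O..]+1 (1,2)[XX./..O/O..]+1 (2,1)[XX./.../OO.]+1 (2,2)[XX./.../O.O]+1
p2 X@[XXO/.../O..]: (1,0)[XXO/X../O..]-1* (1,1)[XXO/.X./O..]-1 (1,2)[XXO/..X/O..]-1 (2,1)[XXO/.../OX.]-1 (2,2)[XXO/.../O.X]-1
p3 O@[XXO/X../O..]: (1,1)[XXO/XO./O..]+1* (1,2)[XXO/X.O/O..]+1 (2,1)[XXO/X../OO.]+1 (2,2)[XXO/X../O.O]+1
p4 X@[XXO/XO./O..] terminal -1; root [XX./.../O..] d6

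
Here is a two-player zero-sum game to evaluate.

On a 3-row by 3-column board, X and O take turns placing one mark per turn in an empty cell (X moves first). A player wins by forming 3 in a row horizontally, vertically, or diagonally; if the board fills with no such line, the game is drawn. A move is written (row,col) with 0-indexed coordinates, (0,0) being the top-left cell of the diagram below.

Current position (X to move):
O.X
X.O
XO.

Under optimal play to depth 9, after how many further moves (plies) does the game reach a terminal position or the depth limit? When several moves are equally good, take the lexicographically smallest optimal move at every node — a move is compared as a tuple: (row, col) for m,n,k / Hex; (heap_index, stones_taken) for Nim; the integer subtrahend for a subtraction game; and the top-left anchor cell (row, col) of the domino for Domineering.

ply 1, X at O.X/X.O/XO. | (0,1)=+0→OXX/X.O/XO.; (1,1)=+1→O.X/XXO/XO.*; (2,2)=+0→O.X/X.O/XOX
ply 2: O.X/XXO/XO. is terminal -1 (O); from O.X/X.O/XO. depth 9

PV length from [O.X/X.O/XO.]: 1 ply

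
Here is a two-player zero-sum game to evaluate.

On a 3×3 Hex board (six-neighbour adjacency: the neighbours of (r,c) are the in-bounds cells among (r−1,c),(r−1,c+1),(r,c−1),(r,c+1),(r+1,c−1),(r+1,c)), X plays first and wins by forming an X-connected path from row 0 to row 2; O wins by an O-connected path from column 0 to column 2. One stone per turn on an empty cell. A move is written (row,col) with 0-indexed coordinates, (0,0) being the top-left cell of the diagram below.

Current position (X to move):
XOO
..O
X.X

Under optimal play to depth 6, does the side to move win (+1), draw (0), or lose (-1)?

value(XOO/..O/X.X, X) = +1

[XOO/..O/X.X] X move#1: (1,0):+1/XOO/X.O/X.X*, (1,1):-1/XOO/.XO/X.X, (2,1):-1/XOO/..O/XXX
[XOO/X.O/X.X] end (terminal -1, O#2); searched XOO/..O/X.X to 6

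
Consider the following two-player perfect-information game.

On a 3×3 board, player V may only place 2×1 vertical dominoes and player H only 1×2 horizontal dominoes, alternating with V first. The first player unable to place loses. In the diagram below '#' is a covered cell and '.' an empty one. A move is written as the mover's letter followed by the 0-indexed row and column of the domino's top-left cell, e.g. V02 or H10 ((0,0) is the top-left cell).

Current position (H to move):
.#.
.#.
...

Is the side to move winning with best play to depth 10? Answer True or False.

ply 1, H at .#./.#./... | H20=-1→.#./.#./##.*; H21=-1→.#./.#./.##
ply 2, V at .#./.#./##. | V00=+1→##./##./##.*; V02=+1→.##/.##/##.; V12=+1→.#./.##/###
ply 3: ##./##./##. is terminal -1 (H); from .#./.#./... depth 10

H winning at [.#./.#./...]: False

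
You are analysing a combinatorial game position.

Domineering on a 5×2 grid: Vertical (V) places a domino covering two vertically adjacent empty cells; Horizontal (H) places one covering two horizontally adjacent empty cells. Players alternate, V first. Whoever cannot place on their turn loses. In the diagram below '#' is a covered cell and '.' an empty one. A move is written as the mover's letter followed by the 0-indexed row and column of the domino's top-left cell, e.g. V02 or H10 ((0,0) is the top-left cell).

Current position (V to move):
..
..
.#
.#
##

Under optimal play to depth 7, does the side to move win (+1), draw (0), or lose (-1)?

ply 1, V at ../../.#/.#/## | V00=+1→#./#./.#/.#/##*; V01=+1→.#/.#/.#/.#/##; V10=-1→../#./##/.#/##; V20=-1→../../##/##/##
ply 2: #./#./.#/.#/## is terminal -1 (H); from ../../.#/.#/## depth 7

value(../../.#/.#/##, V) = +1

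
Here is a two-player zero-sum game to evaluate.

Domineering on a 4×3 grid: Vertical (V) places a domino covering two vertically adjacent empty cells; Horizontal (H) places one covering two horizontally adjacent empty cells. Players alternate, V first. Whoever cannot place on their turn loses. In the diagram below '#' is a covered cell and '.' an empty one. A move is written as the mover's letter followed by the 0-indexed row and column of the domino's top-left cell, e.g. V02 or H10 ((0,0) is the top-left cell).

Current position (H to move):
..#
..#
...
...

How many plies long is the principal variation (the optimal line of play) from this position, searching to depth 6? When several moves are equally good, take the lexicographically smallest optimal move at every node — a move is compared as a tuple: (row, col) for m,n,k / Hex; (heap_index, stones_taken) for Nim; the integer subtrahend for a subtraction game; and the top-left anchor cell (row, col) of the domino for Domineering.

PV length from [..#/..#/.../...]: 4 plies

p1 H@[..#/..#/.../...]: H00[###/..#/.../...]-1* H10[..#/###/.../...]-1 H20[..#/..#/##./...]-1 H21[..#/..#/.##/...]-1 H30[..#/..#/.../##.]-1 H31[..#/..#/.../.##]-1
p2 V@[###/..#/.../...]: V10[###/#.#/#../...]-1 V11[###/.##/.#./...]+1* V20[###/..#/#../#..]-1 V21[###/..#/.#./.#.]+1 V22[###/..#/..#/..#]-1
p3 H@[###/.##/.#./...]: H30[###/.##/.#./##.]-1* H31[###/.##/.#./.##]-1
p4 V@[###/.##/.#./##.]: V10[###/###/##./##.]+1* V22[###/.##/.##/###]+1
p5 H@[###/###/##./##.] terminal -1; root [..#/..#/.../...] d6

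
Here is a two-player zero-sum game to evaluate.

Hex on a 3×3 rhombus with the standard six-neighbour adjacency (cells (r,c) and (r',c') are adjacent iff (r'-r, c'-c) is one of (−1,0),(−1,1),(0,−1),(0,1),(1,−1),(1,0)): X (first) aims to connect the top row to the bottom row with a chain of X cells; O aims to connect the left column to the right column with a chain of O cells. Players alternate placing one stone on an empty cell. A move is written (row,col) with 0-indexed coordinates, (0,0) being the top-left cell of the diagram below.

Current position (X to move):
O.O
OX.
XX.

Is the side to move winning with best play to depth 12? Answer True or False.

X winning at [O.O/OX./XX.]: True

[O.O/OX./XX.] X move#1: (0,1):+1/OXO/OX./XX.*, (1,2):-1/O.O/OXX/XX., (2,2):-1/O.O/OX./XXX
[OXO/OX./XX.] end (terminal -1, O#2); searched O.O/OX./XX. to 12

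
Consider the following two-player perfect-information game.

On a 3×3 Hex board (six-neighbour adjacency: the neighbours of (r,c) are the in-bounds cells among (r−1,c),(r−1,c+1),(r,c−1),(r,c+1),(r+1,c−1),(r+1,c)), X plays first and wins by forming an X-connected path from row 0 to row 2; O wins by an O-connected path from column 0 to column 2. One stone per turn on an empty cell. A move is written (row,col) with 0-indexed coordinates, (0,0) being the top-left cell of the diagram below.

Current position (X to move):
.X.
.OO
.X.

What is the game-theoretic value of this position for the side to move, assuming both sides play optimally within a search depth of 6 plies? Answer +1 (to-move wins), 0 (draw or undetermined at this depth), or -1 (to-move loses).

ply 1, X at .X./.OO/.X. | (0,0)=-1→XX./.OO/.X.*; (0,2)=-1→.XX/.OO/.X.; (1,0)=-1→.X./XOO/.X.; (2,0)=-1→.X./.OO/XX.; (2,2)=-1→.X./.OO/.XX
ply 2, O at XX./.OO/.X. | (0,2)=+1→XXO/.OO/.X.*; (1,0)=+1→XX./OOO/.X.; (2,0)=+1→XX./.OO/OX.; (2,2)=+1→XX./.OO/.XO
ply 3, X at XXO/.OO/.X. | (1,0)=-1→XXO/XOO/.X.*; (2,0)=-1→XXO/.OO/XX.; (2,2)=-1→XXO/.OO/.XX
ply 4, O at XXO/XOO/.X. | (2,0)=+1→XXO/XOO/OX.*; (2,2)=-1→XXO/XOO/.XO
ply 5: XXO/XOO/OX. is terminal -1 (X); from .X./.OO/.X. depth 6

value(.X./.OO/.X., X) = -1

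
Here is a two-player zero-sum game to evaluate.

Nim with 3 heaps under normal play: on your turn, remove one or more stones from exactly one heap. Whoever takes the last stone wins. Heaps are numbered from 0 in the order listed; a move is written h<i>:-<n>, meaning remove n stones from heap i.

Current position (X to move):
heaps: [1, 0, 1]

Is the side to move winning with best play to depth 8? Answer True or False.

ply 1, X at (1,0,1) | h0:-1=-1→(0,0,1)*; h2:-1=-1→(1,0,0)
ply 2, O at (0,0,1) | h2:-1=+1→(0,0,0)*
ply 3: (0,0,0) is terminal -1 (X); from (1,0,1) depth 8

X winning at [(1,0,1)]: False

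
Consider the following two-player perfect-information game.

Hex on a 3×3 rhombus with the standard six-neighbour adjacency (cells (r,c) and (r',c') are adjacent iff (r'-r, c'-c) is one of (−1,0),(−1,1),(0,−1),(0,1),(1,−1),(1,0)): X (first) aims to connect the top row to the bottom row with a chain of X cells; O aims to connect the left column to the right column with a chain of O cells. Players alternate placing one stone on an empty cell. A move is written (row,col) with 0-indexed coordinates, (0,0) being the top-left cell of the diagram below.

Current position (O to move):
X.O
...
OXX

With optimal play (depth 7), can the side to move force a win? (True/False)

ply 1, O at X.O/.../OXX | (0,1)=+1→XOO/.../OXX*; (1,0)=+1→X.O/O../OXX; (1,1)=+1→X.O/.O./OXX; (1,2)=-1→X.O/..O/OXX
ply 2, X at XOO/.../OXX | (1,0)=-1→XOO/X../OXX*; (1,1)=-1→XOO/.X./OXX; (1,2)=-1→XOO/..X/OXX
ply 3, O at XOO/X../OXX | (1,1)=+1→XOO/XO./OXX*; (1,2)=-1→XOO/X.O/OXX
ply 4: XOO/XO./OXX is terminal -1 (X); from X.O/.../OXX depth 7

O winning at [X.O/.../OXX]: True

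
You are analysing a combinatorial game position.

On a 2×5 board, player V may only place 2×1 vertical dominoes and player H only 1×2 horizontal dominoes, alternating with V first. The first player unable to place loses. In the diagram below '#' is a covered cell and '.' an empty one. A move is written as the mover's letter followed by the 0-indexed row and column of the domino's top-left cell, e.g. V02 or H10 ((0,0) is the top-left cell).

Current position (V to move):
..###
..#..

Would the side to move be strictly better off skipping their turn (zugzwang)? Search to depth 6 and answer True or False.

p1 V@[..###/..#..]: V00[#.###/#.#..]+1* V01[.####/.##..]+1
p2 H@[#.###/#.#..]: H13[#.###/#.###]-1*
p3 V@[#.###/#.###]: V01[#####/#####]+1*
p4 H@[#####/#####] terminal -1; root [..###/..#..] d6
if V skipped the turn, H would face:
~ p1 H@[..###/..#..]: H00[#####/..#..]+1* H10[..###/###..]+1 H13[..###/..###]-1
~ p2 V@[#####/..#..] terminal -1; root [..###/..#..] d6
compare (V): move=+1 vs pass=-1

zugzwang(..###/..#.., V) = False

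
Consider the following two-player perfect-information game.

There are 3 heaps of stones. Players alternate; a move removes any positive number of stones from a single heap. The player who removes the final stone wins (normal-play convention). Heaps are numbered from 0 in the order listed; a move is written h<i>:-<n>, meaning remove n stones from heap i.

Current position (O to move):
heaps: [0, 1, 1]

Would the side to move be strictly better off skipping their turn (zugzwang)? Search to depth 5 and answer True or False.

zugzwang((0,1,1), O) = True

[(0,1,1)] O move#1: h1:-1:-1/(0,0,1)*, h2:-1:-1/(0,1,0)
[(0,0,1)] X move#2: h2:-1:+1/(0,0,0)*
[(0,0,0)] end (terminal -1, O#3); searched (0,1,1) to 5
if O skipped the turn, X would face:
~ [(0,1,1)] X move#1: h1:-1:-1/(0,0,1)*, h2:-1:-1/(0,1,0)
~ [(0,0,1)] O move#2: h2:-1:+1/(0,0,0)*
~ [(0,0,0)] end (terminal -1, X#3); searched (0,1,1) to 5
compare (O): move=-1 vs pass=+1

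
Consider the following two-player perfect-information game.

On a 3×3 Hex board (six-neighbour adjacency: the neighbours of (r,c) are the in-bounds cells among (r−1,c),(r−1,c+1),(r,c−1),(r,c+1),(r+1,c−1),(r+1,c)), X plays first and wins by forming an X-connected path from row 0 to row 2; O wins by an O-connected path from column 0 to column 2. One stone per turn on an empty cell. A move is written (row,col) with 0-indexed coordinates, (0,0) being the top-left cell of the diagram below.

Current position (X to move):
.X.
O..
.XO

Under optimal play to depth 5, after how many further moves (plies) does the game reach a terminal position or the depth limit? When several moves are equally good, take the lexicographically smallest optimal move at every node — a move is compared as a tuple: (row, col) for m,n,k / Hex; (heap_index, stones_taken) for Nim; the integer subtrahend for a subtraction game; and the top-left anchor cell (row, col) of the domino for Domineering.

PV length from [.X./O../.XO]: 3 plies

ply 1, X at .X./O../.XO | (0,0)=-1→XX./O../.XO; (0,2)=+1→.XX/O../.XO*; (1,1)=+1→.X./OX./.XO; (1,2)=+1→.X./O.X/.XO; (2,0)=-1→.X./O../XXO
ply 2, O at .XX/O../.XO | (0,0)=-1→OXX/O../.XO*; (1,1)=-1→.XX/OO./.XO; (1,2)=-1→.XX/O.O/.XO; (2,0)=-1→.XX/O../OXO
ply 3, X at OXX/O../.XO | (1,1)=+1→OXX/OX./.XO*; (1,2)=+1→OXX/O.X/.XO; (2,0)=+1→OXX/O../XXO
ply 4: OXX/OX./.XO is terminal -1 (O); from .X./O../.XO depth 5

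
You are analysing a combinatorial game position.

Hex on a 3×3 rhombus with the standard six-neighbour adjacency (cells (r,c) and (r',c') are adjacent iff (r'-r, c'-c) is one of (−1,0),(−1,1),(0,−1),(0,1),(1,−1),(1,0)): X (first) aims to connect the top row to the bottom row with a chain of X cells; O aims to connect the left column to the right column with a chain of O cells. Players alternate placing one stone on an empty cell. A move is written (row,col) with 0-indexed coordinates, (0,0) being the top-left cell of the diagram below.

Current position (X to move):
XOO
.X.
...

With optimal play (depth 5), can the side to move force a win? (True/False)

X winning at [XOO/.X./...]: True

ply 1, X at XOO/.X./... | (1,0)=+1→XOO/XX./...*; (1,2)=-1→XOO/.XX/...; (2,0)=-1→XOO/.X./X..; (2,1)=-1→XOO/.X./.X.; (2,2)=-1→XOO/.X./..X
ply 2, O at XOO/XX./... | (1,2)=-1→XOO/XXO/...*; (2,0)=-1→XOO/XX./O..; (2,1)=-1→XOO/XX./.O.; (2,2)=-1→XOO/XX./..O
ply 3, X at XOO/XXO/... | (2,0)=+1→XOO/XXO/X..*; (2,1)=+1→XOO/XXO/.X.; (2,2)=+1→XOO/XXO/..X
ply 4: XOO/XXO/X.. is terminal -1 (O); from XOO/.X./... depth 5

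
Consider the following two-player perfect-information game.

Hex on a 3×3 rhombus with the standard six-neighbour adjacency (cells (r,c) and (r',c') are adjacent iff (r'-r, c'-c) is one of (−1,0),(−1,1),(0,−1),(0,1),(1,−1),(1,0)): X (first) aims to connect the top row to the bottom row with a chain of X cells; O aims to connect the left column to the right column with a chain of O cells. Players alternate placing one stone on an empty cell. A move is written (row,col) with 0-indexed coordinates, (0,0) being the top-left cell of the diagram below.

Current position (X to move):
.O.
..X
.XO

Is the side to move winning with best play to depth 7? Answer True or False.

X winning at [.O./..X/.XO]: True

ply 1, X at .O./..X/.XO | (0,0)=+1→XO./..X/.XO*; (0,2)=+1→.OX/..X/.XO; (1,0)=+1→.O./X.X/.XO; (1,1)=-1→.O./.XX/.XO; (2,0)=-1→.O./..X/XXO
ply 2, O at XO./..X/.XO | (0,2)=-1→XOO/..X/.XO*; (1,0)=-1→XO./O.X/.XO; (1,1)=-1→XO./.OX/.XO; (2,0)=-1→XO./..X/OXO
ply 3, X at XOO/..X/.XO | (1,0)=+1→XOO/X.X/.XO*; (1,1)=-1→XOO/.XX/.XO; (2,0)=-1→XOO/..X/XXO
ply 4, O at XOO/X.X/.XO | (1,1)=-1→XOO/XOX/.XO*; (2,0)=-1→XOO/X.X/OXO
ply 5, X at XOO/XOX/.XO | (2,0)=+1→XOO/XOX/XXO*
ply 6: XOO/XOX/XXO is terminal -1 (O); from .O./..X/.XO depth 7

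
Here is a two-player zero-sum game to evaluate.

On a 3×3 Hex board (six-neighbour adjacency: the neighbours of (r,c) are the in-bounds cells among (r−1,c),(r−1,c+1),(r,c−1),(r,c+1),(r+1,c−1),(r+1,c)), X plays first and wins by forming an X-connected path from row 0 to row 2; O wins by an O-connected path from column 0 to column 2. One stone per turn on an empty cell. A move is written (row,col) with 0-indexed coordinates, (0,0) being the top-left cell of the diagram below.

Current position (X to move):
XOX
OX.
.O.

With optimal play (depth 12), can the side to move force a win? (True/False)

[XOX/OX./.O.] X move#1: (1,2):+1/XOX/OXX/.O.*, (2,0):+1/XOX/OX./XO., (2,2):+1/XOX/OX./.OX
[XOX/OXX/.O.] O move#2: (2,0):-1/XOX/OXX/OO.*, (2,2):-1/XOX/OXX/.OO
[XOX/OXX/OO.] X move#3: (2,2):+1/XOX/OXX/OOX*
[XOX/OXX/OOX] end (terminal -1, O#4); searched XOX/OX./.O. to 12

X winning at [XOX/OX./.O.]: True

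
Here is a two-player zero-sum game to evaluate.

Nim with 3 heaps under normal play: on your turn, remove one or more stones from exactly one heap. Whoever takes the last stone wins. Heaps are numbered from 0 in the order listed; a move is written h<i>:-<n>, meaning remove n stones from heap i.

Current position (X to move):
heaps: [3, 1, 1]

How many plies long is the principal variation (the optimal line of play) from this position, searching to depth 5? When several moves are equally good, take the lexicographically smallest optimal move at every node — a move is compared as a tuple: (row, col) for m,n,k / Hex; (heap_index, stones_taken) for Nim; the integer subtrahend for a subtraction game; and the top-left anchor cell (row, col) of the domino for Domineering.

PV length from [(3,1,1)]: 3 plies

ply 1, X at (3,1,1) | h0:-1=-1→(2,1,1); h0:-2=-1→(1,1,1); h0:-3=+1→(0,1,1)*; h1:-1=-1→(3,0,1); h2:-1=-1→(3,1,0)
ply 2, O at (0,1,1) | h1:-1=-1→(0,0,1)*; h2:-1=-1→(0,1,0)
ply 3, X at (0,0,1) | h2:-1=+1→(0,0,0)*
ply 4: (0,0,0) is terminal -1 (O); from (3,1,1) depth 5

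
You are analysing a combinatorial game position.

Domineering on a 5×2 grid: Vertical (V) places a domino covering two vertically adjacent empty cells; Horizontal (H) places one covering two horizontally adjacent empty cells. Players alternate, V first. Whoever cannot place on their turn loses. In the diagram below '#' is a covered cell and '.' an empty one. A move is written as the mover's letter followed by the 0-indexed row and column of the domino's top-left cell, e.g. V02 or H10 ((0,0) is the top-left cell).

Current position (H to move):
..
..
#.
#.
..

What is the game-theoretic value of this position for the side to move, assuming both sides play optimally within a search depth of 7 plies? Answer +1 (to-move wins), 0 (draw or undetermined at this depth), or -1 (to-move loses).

value(../../#./#./.., H) = +1

ply 1, H at ../../#./#./.. | H00=+1→##/../#./#./..*; H10=+1→../##/#./#./..; H40=-1→../../#./#./##
ply 2, V at ##/../#./#./.. | V11=-1→##/.#/##/#./..*; V21=-1→##/../##/##/..; V31=-1→##/../#./##/.#
ply 3, H at ##/.#/##/#./.. | H40=+1→##/.#/##/#./##*
ply 4: ##/.#/##/#./## is terminal -1 (V); from ../../#./#./.. depth 7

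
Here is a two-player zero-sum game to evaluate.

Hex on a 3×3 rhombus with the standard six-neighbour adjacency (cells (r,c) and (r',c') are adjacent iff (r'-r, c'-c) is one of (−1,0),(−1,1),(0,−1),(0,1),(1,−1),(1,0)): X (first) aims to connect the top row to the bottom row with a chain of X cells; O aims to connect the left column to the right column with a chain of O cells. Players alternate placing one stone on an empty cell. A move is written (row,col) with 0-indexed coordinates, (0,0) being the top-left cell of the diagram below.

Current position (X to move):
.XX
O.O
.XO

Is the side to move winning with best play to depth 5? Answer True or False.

p1 X@[.XX/O.O/.XO]: (0,0)[XXX/O.O/.XO]-1 (1,1)[.XX/OXO/.XO]+1* (2,0)[.XX/O.O/XXO]-1
p2 O@[.XX/OXO/.XO] terminal -1; root [.XX/O.O/.XO] d5

X winning at [.XX/O.O/.XO]: True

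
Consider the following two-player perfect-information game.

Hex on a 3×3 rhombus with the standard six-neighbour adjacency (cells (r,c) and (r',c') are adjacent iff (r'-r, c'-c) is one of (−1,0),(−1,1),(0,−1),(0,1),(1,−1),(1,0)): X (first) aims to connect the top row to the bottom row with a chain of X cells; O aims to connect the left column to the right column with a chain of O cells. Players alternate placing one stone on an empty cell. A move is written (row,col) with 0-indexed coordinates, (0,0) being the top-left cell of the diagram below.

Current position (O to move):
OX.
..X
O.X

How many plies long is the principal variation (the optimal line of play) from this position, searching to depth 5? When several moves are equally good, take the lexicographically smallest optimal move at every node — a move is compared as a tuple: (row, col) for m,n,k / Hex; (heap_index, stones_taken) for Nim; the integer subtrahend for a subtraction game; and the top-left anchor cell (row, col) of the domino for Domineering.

PV length from [OX./..X/O.X]: 2 plies

p1 O@[OX./..X/O.X]: (0,2)[OXO/..X/O.X]-1* (1,0)[OX./O.X/O.X]-1 (1,1)[OX./.OX/O.X]-1 (2,1)[OX./..X/OOX]-1
p2 X@[OXO/..X/O.X]: (1,0)[OXO/X.X/O.X]-1 (1,1)[OXO/.XX/O.X]+1* (2,1)[OXO/..X/OXX]-1
p3 O@[OXO/.XX/O.X] terminal -1; root [OX./..X/O.X] d5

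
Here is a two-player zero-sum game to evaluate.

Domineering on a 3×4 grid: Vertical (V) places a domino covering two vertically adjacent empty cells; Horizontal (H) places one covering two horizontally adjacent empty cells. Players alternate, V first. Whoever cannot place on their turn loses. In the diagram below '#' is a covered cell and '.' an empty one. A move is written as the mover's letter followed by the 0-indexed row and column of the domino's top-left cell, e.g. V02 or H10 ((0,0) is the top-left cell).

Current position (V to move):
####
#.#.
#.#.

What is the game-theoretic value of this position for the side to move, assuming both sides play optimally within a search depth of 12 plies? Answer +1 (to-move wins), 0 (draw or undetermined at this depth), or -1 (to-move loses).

p1 V@[####/#.#./#.#.]: V11[####/###./###.]+1* V13[####/#.##/#.##]+1
p2 H@[####/###./###.] terminal -1; root [####/#.#./#.#.] d12

value(####/#.#./#.#., V) = +1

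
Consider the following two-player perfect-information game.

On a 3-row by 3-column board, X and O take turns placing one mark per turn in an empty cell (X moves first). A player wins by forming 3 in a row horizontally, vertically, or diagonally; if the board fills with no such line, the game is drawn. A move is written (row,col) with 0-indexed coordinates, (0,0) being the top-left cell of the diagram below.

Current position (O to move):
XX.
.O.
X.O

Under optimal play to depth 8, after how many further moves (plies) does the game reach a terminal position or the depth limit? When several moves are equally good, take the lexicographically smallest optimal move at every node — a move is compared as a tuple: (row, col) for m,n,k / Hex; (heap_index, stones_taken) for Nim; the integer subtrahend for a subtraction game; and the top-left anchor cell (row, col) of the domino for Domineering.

p1 O@[XX./.O./X.O]: (0,2)[XXO/.O./X.O]-1* (1,0)[XX./OO./X.O]-1 (1,2)[XX./.OO/X.O]-1 (2,1)[XX./.O./XOO]-1
p2 X@[XXO/.O./X.O]: (1,0)[XXO/XO./X.O]+1* (1,2)[XXO/.OX/X.O]+0 (2,1)[XXO/.O./XXO]-1
p3 O@[XXO/XO./X.O] terminal -1; root [XX./.O./X.O] d8

PV length from [XX./.O./X.O]: 2 plies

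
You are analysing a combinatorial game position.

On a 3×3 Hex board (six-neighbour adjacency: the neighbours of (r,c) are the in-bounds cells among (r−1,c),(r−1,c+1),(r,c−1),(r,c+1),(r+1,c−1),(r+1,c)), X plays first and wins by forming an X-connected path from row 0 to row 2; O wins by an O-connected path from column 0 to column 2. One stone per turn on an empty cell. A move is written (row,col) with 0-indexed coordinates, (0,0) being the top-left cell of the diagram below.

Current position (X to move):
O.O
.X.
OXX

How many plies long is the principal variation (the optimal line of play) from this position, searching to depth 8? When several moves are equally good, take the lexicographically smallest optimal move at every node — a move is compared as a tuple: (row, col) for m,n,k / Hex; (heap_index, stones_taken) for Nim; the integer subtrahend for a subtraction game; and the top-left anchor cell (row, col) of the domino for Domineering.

[O.O/.X./OXX] X move#1: (0,1):+1/OXO/.X./OXX*, (1,0):-1/O.O/XX./OXX, (1,2):-1/O.O/.XX/OXX
[OXO/.X./OXX] end (terminal -1, O#2); searched O.O/.X./OXX to 8

PV length from [O.O/.X./OXX]: 1 ply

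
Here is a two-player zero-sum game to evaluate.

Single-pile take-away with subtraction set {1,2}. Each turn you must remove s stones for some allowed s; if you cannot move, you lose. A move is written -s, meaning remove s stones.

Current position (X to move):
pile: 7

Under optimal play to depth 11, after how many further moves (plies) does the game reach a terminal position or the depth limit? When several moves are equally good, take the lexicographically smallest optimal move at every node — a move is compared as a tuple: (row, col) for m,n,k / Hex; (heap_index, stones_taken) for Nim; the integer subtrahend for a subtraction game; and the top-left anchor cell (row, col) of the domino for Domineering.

PV length from [7]: 5 plies

ply 1, X at 7 | -1=+1→6*; -2=-1→5
ply 2, O at 6 | -1=-1→5*; -2=-1→4
ply 3, X at 5 | -1=-1→4; -2=+1→3*
ply 4, O at 3 | -1=-1→2*; -2=-1→1
ply 5, X at 2 | -1=-1→1; -2=+1→0*
ply 6: 0 is terminal -1 (O); from 7 depth 11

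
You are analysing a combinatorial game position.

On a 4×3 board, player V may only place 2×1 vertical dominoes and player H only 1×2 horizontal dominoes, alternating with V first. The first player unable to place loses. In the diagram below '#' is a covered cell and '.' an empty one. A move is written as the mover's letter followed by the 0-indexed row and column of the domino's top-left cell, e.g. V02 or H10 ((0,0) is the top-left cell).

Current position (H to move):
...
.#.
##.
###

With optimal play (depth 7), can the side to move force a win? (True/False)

p1 H@[.../.#./##./###]: H00[##./.#./##./###]-1* H01[.##/.#./##./###]-1
p2 V@[##./.#./##./###]: V02[###/.##/##./###]+1* V12[##./.##/###/###]+1
p3 H@[###/.##/##./###] terminal -1; root [.../.#./##./###] d7

H winning at [.../.#./##./###]: False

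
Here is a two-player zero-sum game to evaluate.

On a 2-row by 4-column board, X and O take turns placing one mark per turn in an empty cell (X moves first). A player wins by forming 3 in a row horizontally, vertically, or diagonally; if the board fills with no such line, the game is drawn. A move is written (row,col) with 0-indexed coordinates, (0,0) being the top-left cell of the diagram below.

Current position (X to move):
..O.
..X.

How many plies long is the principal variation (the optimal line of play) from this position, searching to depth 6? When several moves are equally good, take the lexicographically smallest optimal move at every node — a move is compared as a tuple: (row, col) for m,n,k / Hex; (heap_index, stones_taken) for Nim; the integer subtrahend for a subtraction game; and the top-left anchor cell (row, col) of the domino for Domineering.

ply 1, X at ..O./..X. | (0,0)=+0→X.O./..X.; (0,1)=+0→.XO./..X.; (0,3)=+0→..OX/..X.; (1,0)=+0→..O./X.X.; (1,1)=+1→..O./.XX.*; (1,3)=+0→..O./..XX
ply 2, O at ..O./.XX. | (0,0)=-1→O.O./.XX.*; (0,1)=-1→.OO./.XX.; (0,3)=-1→..OO/.XX.; (1,0)=-1→..O./OXX.; (1,3)=-1→..O./.XXO
ply 3, X at O.O./.XX. | (0,1)=+1→OXO./.XX.*; (0,3)=-1→O.OX/.XX.; (1,0)=+1→O.O./XXX.; (1,3)=+1→O.O./.XXX
ply 4, O at OXO./.XX. | (0,3)=-1→OXOO/.XX.*; (1,0)=-1→OXO./OXX.; (1,3)=-1→OXO./.XXO
ply 5, X at OXOO/.XX. | (1,0)=+1→OXOO/XXX.*; (1,3)=+1→OXOO/.XXX
ply 6: OXOO/XXX. is terminal -1 (O); from ..O./..X. depth 6

PV length from [..O./..X.]: 5 plies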